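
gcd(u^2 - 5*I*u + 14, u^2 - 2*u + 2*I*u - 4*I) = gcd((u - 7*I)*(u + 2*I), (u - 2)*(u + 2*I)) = u + 2*I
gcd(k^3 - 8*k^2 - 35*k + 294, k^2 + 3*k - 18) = k + 6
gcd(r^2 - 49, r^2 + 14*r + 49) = r + 7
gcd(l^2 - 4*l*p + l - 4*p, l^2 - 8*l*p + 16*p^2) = -l + 4*p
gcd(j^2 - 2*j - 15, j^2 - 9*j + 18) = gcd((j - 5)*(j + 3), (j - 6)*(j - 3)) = 1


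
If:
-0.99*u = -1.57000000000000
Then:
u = 1.59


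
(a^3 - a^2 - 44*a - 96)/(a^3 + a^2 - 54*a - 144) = (a + 4)/(a + 6)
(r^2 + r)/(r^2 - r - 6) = r*(r + 1)/(r^2 - r - 6)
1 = 1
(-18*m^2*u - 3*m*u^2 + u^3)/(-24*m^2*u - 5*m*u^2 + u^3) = (-6*m + u)/(-8*m + u)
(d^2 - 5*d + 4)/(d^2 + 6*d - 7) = (d - 4)/(d + 7)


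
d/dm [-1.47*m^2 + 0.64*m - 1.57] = 0.64 - 2.94*m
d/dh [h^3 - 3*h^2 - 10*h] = 3*h^2 - 6*h - 10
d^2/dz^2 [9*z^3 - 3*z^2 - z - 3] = 54*z - 6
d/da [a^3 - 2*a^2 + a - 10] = 3*a^2 - 4*a + 1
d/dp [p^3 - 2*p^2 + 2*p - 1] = 3*p^2 - 4*p + 2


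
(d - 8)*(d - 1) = d^2 - 9*d + 8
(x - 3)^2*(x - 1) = x^3 - 7*x^2 + 15*x - 9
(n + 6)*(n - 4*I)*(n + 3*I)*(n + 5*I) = n^4 + 6*n^3 + 4*I*n^3 + 17*n^2 + 24*I*n^2 + 102*n + 60*I*n + 360*I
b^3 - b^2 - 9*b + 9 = (b - 3)*(b - 1)*(b + 3)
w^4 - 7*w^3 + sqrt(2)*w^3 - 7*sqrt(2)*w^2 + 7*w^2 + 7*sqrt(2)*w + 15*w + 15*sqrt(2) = (w - 5)*(w - 3)*(w + 1)*(w + sqrt(2))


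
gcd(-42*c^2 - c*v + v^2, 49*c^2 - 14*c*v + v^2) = -7*c + v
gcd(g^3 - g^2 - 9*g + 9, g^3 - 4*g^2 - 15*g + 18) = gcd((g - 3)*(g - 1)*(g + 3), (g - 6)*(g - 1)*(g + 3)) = g^2 + 2*g - 3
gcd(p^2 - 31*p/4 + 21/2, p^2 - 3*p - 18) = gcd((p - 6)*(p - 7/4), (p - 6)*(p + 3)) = p - 6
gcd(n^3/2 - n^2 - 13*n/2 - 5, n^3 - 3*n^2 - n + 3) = n + 1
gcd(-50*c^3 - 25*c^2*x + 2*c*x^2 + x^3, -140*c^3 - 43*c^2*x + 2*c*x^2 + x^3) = 5*c + x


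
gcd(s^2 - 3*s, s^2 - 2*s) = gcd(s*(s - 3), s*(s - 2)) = s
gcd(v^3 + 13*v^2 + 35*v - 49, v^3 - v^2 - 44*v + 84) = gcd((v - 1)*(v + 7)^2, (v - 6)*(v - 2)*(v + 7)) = v + 7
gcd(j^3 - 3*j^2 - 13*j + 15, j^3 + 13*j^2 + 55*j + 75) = j + 3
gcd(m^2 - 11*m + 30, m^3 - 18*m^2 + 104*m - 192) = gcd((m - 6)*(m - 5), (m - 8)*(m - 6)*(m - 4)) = m - 6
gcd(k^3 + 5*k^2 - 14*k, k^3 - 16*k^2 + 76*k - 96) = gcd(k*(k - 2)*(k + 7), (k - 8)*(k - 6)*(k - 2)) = k - 2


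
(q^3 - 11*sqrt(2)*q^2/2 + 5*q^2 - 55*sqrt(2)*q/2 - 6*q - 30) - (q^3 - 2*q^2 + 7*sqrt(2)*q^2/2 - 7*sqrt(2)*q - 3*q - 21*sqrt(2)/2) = -9*sqrt(2)*q^2 + 7*q^2 - 41*sqrt(2)*q/2 - 3*q - 30 + 21*sqrt(2)/2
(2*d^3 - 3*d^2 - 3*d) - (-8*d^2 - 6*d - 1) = 2*d^3 + 5*d^2 + 3*d + 1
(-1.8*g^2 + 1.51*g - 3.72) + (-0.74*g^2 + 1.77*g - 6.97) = -2.54*g^2 + 3.28*g - 10.69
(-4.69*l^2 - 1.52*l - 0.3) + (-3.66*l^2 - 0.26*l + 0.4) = -8.35*l^2 - 1.78*l + 0.1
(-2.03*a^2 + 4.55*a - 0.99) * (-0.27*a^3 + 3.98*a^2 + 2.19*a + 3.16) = 0.5481*a^5 - 9.3079*a^4 + 13.9306*a^3 - 0.3905*a^2 + 12.2099*a - 3.1284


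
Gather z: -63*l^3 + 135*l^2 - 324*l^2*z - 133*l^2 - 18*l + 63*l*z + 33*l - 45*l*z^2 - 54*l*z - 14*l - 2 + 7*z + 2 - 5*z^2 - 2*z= -63*l^3 + 2*l^2 + l + z^2*(-45*l - 5) + z*(-324*l^2 + 9*l + 5)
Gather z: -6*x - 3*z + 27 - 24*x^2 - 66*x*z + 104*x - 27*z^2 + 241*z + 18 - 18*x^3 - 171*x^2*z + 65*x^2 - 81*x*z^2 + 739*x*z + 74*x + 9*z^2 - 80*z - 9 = -18*x^3 + 41*x^2 + 172*x + z^2*(-81*x - 18) + z*(-171*x^2 + 673*x + 158) + 36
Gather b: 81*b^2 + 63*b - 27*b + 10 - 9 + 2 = 81*b^2 + 36*b + 3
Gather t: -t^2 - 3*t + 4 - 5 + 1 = -t^2 - 3*t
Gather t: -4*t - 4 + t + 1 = -3*t - 3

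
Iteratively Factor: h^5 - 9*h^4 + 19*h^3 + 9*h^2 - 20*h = (h)*(h^4 - 9*h^3 + 19*h^2 + 9*h - 20) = h*(h - 1)*(h^3 - 8*h^2 + 11*h + 20) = h*(h - 5)*(h - 1)*(h^2 - 3*h - 4) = h*(h - 5)*(h - 4)*(h - 1)*(h + 1)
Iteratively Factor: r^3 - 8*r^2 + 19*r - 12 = (r - 3)*(r^2 - 5*r + 4) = (r - 3)*(r - 1)*(r - 4)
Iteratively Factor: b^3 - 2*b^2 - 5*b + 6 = (b + 2)*(b^2 - 4*b + 3) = (b - 3)*(b + 2)*(b - 1)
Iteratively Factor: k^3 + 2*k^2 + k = (k)*(k^2 + 2*k + 1) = k*(k + 1)*(k + 1)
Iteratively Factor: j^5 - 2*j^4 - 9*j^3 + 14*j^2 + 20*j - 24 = (j + 2)*(j^4 - 4*j^3 - j^2 + 16*j - 12) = (j - 3)*(j + 2)*(j^3 - j^2 - 4*j + 4) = (j - 3)*(j - 2)*(j + 2)*(j^2 + j - 2) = (j - 3)*(j - 2)*(j + 2)^2*(j - 1)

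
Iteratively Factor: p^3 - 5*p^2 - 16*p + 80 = (p - 5)*(p^2 - 16) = (p - 5)*(p + 4)*(p - 4)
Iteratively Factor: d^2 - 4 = (d - 2)*(d + 2)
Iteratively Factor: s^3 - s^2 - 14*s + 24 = (s - 3)*(s^2 + 2*s - 8) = (s - 3)*(s + 4)*(s - 2)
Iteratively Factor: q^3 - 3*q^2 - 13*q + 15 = (q - 1)*(q^2 - 2*q - 15) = (q - 5)*(q - 1)*(q + 3)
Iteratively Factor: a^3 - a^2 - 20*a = (a - 5)*(a^2 + 4*a) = (a - 5)*(a + 4)*(a)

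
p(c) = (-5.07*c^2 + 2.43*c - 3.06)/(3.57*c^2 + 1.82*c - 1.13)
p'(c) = (2.43 - 10.14*c)/(3.57*c^2 + 1.82*c - 1.13) + (-7.14*c - 1.82)*(-5.07*c^2 + 2.43*c - 3.06)/(3.57*c^2 + 1.82*c - 1.13)^2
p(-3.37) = -2.07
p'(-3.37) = -0.28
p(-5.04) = -1.79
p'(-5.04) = -0.10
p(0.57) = -3.11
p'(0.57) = 14.04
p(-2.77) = -2.29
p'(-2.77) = -0.50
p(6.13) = -1.24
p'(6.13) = -0.02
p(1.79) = -1.10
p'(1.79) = 0.03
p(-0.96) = -24.38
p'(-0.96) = -267.75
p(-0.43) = 4.03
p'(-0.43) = -9.44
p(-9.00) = -1.60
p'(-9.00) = -0.02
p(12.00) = -1.32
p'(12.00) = -0.01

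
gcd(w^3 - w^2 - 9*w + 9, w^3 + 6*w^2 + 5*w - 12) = w^2 + 2*w - 3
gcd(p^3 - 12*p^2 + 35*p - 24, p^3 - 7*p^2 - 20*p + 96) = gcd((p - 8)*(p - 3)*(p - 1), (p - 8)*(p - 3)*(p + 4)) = p^2 - 11*p + 24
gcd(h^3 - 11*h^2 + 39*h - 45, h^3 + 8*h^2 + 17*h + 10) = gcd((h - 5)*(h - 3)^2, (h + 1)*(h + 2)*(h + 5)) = 1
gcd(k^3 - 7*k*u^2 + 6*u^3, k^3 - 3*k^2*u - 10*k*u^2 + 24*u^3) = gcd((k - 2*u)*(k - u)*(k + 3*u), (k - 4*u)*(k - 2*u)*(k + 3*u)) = -k^2 - k*u + 6*u^2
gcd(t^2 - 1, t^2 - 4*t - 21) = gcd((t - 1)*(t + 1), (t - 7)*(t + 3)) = 1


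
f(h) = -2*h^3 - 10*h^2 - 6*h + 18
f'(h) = -6*h^2 - 20*h - 6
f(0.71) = 7.98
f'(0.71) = -23.22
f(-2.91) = 0.06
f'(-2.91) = 1.39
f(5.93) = -786.28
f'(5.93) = -335.59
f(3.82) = -262.33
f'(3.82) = -169.95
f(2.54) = -94.53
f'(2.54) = -95.51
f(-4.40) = 21.17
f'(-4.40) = -34.16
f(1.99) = -49.30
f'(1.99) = -69.56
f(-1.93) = 6.71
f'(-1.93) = 10.25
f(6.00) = -810.00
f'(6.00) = -342.00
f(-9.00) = 720.00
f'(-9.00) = -312.00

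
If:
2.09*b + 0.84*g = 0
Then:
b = -0.401913875598086*g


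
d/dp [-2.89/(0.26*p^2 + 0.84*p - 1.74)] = (1.5028*p + 2.4276)/(0.26*p^2 + 0.84*p - 1.74)^2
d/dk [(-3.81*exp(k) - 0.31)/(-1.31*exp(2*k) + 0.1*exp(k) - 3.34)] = (-4.9911*exp(2*k) - 0.8122*exp(k) + 12.7564)*exp(k)/(1.7161*exp(4*k) - 0.262*exp(3*k) + 8.7608*exp(2*k) - 0.668*exp(k) + 11.1556)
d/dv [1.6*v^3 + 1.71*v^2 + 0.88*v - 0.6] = 4.8*v^2 + 3.42*v + 0.88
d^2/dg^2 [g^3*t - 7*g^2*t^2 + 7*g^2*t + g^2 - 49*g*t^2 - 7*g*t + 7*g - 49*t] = 6*g*t - 14*t^2 + 14*t + 2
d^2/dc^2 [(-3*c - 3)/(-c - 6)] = -30/(c + 6)^3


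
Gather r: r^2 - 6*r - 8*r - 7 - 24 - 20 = r^2 - 14*r - 51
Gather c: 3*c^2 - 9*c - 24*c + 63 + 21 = 3*c^2 - 33*c + 84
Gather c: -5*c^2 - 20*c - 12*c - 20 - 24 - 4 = -5*c^2 - 32*c - 48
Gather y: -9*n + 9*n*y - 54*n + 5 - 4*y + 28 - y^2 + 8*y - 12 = -63*n - y^2 + y*(9*n + 4) + 21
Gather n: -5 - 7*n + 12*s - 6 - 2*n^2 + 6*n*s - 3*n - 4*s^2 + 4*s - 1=-2*n^2 + n*(6*s - 10) - 4*s^2 + 16*s - 12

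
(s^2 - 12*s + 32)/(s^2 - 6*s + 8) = (s - 8)/(s - 2)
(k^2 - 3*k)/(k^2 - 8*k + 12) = k*(k - 3)/(k^2 - 8*k + 12)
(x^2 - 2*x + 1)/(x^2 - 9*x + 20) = (x^2 - 2*x + 1)/(x^2 - 9*x + 20)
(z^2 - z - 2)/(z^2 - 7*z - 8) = (z - 2)/(z - 8)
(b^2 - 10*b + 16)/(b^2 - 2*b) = (b - 8)/b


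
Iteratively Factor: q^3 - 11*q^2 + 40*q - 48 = (q - 3)*(q^2 - 8*q + 16) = (q - 4)*(q - 3)*(q - 4)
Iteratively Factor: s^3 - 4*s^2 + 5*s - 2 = (s - 2)*(s^2 - 2*s + 1) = (s - 2)*(s - 1)*(s - 1)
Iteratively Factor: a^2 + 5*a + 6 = (a + 2)*(a + 3)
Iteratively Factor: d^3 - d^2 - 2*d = (d + 1)*(d^2 - 2*d) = d*(d + 1)*(d - 2)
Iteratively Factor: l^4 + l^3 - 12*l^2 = (l)*(l^3 + l^2 - 12*l) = l*(l + 4)*(l^2 - 3*l) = l*(l - 3)*(l + 4)*(l)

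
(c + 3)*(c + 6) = c^2 + 9*c + 18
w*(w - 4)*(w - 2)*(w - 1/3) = w^4 - 19*w^3/3 + 10*w^2 - 8*w/3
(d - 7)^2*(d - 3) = d^3 - 17*d^2 + 91*d - 147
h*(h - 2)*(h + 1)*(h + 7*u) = h^4 + 7*h^3*u - h^3 - 7*h^2*u - 2*h^2 - 14*h*u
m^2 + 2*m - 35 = (m - 5)*(m + 7)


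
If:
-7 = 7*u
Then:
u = -1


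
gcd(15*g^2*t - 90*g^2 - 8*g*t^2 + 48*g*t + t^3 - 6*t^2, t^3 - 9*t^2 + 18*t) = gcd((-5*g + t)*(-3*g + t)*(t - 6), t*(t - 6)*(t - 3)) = t - 6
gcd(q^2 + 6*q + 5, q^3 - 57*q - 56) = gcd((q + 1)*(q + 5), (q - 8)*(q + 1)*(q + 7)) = q + 1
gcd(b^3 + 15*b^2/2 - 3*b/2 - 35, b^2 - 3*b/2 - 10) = b + 5/2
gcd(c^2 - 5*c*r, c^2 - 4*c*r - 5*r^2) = -c + 5*r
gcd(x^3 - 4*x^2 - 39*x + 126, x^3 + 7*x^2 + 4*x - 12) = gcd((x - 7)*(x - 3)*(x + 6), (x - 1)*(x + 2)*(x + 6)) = x + 6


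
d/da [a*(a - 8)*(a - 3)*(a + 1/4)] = 4*a^3 - 129*a^2/4 + 85*a/2 + 6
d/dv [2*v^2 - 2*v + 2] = 4*v - 2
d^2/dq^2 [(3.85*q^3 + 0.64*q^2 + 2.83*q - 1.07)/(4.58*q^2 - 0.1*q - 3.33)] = (-1.4210854715202e-14*q^4 + 236.825444*q^3 - 68.410812*q^2 + 518.062722*q - 20.350384)/(96.071912*q^6 - 6.29292*q^5 - 209.416836*q^4 + 9.14984*q^3 + 152.261586*q^2 - 3.32667*q - 36.926037)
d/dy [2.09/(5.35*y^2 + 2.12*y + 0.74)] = (-22.363*y - 4.4308)/(5.35*y^2 + 2.12*y + 0.74)^2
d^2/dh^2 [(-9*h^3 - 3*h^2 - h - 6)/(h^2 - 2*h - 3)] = 2*(-70*h^3 - 207*h^2 - 216*h - 63)/(h^6 - 6*h^5 + 3*h^4 + 28*h^3 - 9*h^2 - 54*h - 27)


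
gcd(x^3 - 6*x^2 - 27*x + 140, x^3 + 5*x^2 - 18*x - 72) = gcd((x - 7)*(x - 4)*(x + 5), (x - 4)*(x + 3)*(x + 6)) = x - 4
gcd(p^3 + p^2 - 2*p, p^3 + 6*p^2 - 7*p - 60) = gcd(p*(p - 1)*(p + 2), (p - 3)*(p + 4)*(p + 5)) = 1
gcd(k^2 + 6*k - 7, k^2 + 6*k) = 1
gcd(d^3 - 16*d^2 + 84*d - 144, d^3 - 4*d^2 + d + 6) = 1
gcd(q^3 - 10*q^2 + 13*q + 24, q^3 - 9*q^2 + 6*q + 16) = q^2 - 7*q - 8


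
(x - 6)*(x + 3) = x^2 - 3*x - 18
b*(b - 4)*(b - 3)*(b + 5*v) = b^4 + 5*b^3*v - 7*b^3 - 35*b^2*v + 12*b^2 + 60*b*v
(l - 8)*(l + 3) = l^2 - 5*l - 24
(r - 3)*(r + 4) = r^2 + r - 12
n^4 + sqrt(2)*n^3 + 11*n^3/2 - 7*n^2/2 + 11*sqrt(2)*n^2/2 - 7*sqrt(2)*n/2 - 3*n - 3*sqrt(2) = (n - 1)*(n + 1/2)*(n + 6)*(n + sqrt(2))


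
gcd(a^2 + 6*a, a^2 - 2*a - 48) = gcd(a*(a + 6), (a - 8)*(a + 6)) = a + 6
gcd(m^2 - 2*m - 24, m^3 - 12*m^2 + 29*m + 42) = m - 6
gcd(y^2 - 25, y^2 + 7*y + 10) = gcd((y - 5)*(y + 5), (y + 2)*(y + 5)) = y + 5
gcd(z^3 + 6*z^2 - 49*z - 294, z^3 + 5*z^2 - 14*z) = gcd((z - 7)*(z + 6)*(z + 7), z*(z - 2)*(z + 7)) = z + 7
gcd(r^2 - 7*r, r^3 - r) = r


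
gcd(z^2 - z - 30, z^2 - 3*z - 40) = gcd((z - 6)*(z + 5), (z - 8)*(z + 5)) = z + 5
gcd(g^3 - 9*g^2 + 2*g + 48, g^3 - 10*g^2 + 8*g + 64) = g^2 - 6*g - 16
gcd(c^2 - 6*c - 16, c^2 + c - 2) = c + 2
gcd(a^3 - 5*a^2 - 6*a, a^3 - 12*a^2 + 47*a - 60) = 1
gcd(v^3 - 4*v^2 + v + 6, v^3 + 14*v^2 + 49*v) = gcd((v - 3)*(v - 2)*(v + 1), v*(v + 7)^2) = 1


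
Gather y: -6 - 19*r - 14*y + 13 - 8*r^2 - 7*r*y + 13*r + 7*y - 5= -8*r^2 - 6*r + y*(-7*r - 7) + 2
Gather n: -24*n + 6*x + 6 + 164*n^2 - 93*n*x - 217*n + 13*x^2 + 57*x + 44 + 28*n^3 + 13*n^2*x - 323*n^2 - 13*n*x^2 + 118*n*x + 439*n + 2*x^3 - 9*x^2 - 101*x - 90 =28*n^3 + n^2*(13*x - 159) + n*(-13*x^2 + 25*x + 198) + 2*x^3 + 4*x^2 - 38*x - 40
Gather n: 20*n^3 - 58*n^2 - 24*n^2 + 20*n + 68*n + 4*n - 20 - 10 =20*n^3 - 82*n^2 + 92*n - 30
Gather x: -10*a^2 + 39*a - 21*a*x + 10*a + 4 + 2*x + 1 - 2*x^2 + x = -10*a^2 + 49*a - 2*x^2 + x*(3 - 21*a) + 5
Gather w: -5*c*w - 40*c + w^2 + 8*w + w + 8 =-40*c + w^2 + w*(9 - 5*c) + 8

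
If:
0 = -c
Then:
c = 0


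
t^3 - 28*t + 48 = (t - 4)*(t - 2)*(t + 6)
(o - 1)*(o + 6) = o^2 + 5*o - 6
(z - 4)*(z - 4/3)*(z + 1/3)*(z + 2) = z^4 - 3*z^3 - 58*z^2/9 + 80*z/9 + 32/9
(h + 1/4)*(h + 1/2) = h^2 + 3*h/4 + 1/8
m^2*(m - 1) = m^3 - m^2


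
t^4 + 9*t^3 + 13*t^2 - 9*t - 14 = (t - 1)*(t + 1)*(t + 2)*(t + 7)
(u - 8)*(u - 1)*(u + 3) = u^3 - 6*u^2 - 19*u + 24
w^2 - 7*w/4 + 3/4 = (w - 1)*(w - 3/4)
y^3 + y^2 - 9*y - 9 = (y - 3)*(y + 1)*(y + 3)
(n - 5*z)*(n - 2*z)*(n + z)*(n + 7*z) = n^4 + n^3*z - 39*n^2*z^2 + 31*n*z^3 + 70*z^4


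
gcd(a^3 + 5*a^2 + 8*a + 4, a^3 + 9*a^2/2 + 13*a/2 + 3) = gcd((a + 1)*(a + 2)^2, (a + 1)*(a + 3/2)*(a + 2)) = a^2 + 3*a + 2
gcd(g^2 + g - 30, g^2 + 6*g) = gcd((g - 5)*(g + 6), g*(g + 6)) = g + 6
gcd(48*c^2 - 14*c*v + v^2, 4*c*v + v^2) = 1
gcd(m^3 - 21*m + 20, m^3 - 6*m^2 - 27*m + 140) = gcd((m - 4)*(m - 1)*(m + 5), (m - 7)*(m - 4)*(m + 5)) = m^2 + m - 20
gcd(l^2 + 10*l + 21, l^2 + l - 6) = l + 3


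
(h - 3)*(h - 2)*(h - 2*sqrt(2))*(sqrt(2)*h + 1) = sqrt(2)*h^4 - 5*sqrt(2)*h^3 - 3*h^3 + 4*sqrt(2)*h^2 + 15*h^2 - 18*h + 10*sqrt(2)*h - 12*sqrt(2)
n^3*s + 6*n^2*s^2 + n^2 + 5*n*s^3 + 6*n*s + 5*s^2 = (n + s)*(n + 5*s)*(n*s + 1)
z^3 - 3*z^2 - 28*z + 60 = (z - 6)*(z - 2)*(z + 5)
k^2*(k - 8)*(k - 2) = k^4 - 10*k^3 + 16*k^2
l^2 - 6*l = l*(l - 6)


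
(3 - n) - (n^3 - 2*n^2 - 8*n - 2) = -n^3 + 2*n^2 + 7*n + 5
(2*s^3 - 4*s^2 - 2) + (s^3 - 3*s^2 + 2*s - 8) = 3*s^3 - 7*s^2 + 2*s - 10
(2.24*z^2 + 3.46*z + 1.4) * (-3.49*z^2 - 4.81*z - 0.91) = -7.8176*z^4 - 22.8498*z^3 - 23.567*z^2 - 9.8826*z - 1.274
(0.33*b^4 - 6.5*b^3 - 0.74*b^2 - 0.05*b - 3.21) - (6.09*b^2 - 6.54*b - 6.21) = 0.33*b^4 - 6.5*b^3 - 6.83*b^2 + 6.49*b + 3.0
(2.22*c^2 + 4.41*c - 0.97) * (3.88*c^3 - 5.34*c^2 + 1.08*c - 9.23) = 8.6136*c^5 + 5.256*c^4 - 24.9154*c^3 - 10.548*c^2 - 41.7519*c + 8.9531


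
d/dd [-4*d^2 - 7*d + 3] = -8*d - 7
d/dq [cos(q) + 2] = -sin(q)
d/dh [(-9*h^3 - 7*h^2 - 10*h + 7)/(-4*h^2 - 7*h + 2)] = (36*h^4 + 126*h^3 - 45*h^2 + 28*h + 29)/(16*h^4 + 56*h^3 + 33*h^2 - 28*h + 4)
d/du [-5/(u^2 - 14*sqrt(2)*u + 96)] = 10*(u - 7*sqrt(2))/(u^2 - 14*sqrt(2)*u + 96)^2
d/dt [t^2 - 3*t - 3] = 2*t - 3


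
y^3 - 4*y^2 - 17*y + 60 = (y - 5)*(y - 3)*(y + 4)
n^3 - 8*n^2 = n^2*(n - 8)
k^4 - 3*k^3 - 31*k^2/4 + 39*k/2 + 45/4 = (k - 3)^2*(k + 1/2)*(k + 5/2)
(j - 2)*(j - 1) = j^2 - 3*j + 2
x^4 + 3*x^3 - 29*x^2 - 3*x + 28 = (x - 4)*(x - 1)*(x + 1)*(x + 7)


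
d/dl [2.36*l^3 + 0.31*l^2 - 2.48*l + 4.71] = 7.08*l^2 + 0.62*l - 2.48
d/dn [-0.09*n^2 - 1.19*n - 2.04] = -0.18*n - 1.19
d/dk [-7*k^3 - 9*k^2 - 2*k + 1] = -21*k^2 - 18*k - 2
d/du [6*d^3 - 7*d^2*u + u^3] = -7*d^2 + 3*u^2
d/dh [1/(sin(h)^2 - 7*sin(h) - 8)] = (7 - 2*sin(h))*cos(h)/((sin(h) - 8)^2*(sin(h) + 1)^2)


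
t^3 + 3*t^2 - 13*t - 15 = (t - 3)*(t + 1)*(t + 5)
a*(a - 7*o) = a^2 - 7*a*o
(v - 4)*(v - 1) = v^2 - 5*v + 4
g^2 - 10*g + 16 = (g - 8)*(g - 2)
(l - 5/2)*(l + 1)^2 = l^3 - l^2/2 - 4*l - 5/2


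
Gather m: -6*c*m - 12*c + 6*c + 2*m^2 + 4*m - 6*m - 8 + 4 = -6*c + 2*m^2 + m*(-6*c - 2) - 4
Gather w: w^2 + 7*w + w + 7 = w^2 + 8*w + 7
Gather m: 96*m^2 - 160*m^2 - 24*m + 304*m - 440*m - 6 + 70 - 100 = -64*m^2 - 160*m - 36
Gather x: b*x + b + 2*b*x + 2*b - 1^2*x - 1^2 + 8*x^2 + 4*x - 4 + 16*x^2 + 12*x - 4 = 3*b + 24*x^2 + x*(3*b + 15) - 9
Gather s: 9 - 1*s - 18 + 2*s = s - 9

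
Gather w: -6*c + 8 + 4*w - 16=-6*c + 4*w - 8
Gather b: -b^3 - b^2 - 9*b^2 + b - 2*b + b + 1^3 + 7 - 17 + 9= -b^3 - 10*b^2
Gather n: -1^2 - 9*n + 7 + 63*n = 54*n + 6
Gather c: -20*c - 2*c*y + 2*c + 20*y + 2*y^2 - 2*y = c*(-2*y - 18) + 2*y^2 + 18*y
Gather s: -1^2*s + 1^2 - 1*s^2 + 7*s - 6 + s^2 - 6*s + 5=0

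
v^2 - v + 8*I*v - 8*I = (v - 1)*(v + 8*I)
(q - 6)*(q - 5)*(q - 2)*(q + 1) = q^4 - 12*q^3 + 39*q^2 - 8*q - 60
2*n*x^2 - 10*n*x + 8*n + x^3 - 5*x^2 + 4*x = (2*n + x)*(x - 4)*(x - 1)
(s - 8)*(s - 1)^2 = s^3 - 10*s^2 + 17*s - 8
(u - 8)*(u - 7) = u^2 - 15*u + 56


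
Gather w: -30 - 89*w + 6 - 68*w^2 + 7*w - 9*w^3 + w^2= -9*w^3 - 67*w^2 - 82*w - 24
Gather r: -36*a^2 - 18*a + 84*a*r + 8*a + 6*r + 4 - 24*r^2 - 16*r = -36*a^2 - 10*a - 24*r^2 + r*(84*a - 10) + 4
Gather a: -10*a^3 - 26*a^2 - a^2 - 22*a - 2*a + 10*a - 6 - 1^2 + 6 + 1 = -10*a^3 - 27*a^2 - 14*a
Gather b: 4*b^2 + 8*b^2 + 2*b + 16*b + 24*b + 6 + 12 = 12*b^2 + 42*b + 18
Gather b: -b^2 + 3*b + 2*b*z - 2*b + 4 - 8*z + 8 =-b^2 + b*(2*z + 1) - 8*z + 12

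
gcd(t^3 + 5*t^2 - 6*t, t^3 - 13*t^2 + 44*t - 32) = t - 1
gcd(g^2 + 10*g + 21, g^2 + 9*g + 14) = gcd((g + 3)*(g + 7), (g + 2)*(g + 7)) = g + 7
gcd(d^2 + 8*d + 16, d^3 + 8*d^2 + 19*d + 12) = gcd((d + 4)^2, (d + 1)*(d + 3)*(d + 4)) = d + 4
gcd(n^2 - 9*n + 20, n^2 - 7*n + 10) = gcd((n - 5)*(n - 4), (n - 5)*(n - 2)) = n - 5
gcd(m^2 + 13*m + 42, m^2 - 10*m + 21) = 1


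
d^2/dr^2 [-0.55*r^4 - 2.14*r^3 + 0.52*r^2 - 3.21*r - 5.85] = -6.6*r^2 - 12.84*r + 1.04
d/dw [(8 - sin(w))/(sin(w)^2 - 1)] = (sin(w)^2 - 16*sin(w) + 1)/cos(w)^3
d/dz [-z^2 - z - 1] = -2*z - 1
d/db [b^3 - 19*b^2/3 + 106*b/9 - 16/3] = 3*b^2 - 38*b/3 + 106/9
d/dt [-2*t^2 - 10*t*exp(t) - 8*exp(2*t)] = -10*t*exp(t) - 4*t - 16*exp(2*t) - 10*exp(t)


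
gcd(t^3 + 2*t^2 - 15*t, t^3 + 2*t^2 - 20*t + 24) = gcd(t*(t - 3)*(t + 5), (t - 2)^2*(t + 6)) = 1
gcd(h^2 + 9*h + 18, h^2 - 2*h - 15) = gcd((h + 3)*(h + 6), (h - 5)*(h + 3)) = h + 3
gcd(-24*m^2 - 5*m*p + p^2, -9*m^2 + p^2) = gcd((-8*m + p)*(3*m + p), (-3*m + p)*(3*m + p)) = 3*m + p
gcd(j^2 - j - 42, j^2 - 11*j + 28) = j - 7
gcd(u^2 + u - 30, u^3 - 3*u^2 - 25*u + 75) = u - 5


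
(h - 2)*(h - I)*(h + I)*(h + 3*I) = h^4 - 2*h^3 + 3*I*h^3 + h^2 - 6*I*h^2 - 2*h + 3*I*h - 6*I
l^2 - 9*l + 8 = (l - 8)*(l - 1)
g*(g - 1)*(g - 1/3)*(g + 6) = g^4 + 14*g^3/3 - 23*g^2/3 + 2*g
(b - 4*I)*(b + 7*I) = b^2 + 3*I*b + 28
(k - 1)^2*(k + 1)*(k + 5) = k^4 + 4*k^3 - 6*k^2 - 4*k + 5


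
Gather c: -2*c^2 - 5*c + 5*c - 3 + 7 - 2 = 2 - 2*c^2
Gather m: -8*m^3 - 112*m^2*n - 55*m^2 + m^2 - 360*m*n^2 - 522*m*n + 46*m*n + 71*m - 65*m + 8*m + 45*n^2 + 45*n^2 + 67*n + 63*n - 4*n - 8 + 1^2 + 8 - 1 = -8*m^3 + m^2*(-112*n - 54) + m*(-360*n^2 - 476*n + 14) + 90*n^2 + 126*n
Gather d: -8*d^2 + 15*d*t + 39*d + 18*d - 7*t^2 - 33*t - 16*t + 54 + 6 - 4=-8*d^2 + d*(15*t + 57) - 7*t^2 - 49*t + 56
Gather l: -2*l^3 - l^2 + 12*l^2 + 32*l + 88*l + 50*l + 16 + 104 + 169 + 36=-2*l^3 + 11*l^2 + 170*l + 325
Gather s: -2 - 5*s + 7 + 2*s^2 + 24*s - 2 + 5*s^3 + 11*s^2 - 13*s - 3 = 5*s^3 + 13*s^2 + 6*s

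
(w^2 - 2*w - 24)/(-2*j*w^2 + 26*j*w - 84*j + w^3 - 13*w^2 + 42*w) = (w + 4)/(-2*j*w + 14*j + w^2 - 7*w)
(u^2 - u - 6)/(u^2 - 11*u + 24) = (u + 2)/(u - 8)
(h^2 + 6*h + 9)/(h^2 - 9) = (h + 3)/(h - 3)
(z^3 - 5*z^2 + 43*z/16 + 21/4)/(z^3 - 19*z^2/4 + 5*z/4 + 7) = (z + 3/4)/(z + 1)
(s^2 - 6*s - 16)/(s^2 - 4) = (s - 8)/(s - 2)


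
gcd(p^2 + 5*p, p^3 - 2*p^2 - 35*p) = p^2 + 5*p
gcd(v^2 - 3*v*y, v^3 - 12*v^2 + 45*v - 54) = 1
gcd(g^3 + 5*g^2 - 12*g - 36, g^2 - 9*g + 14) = 1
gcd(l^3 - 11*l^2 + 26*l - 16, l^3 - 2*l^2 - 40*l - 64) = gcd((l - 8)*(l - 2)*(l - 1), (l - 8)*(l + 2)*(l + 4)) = l - 8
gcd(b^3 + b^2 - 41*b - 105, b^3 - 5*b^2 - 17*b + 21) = b^2 - 4*b - 21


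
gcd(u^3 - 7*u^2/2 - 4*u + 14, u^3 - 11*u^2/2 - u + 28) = u^2 - 3*u/2 - 7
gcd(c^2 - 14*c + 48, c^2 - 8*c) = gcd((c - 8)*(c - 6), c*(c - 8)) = c - 8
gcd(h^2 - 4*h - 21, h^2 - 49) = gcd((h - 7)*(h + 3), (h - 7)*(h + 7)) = h - 7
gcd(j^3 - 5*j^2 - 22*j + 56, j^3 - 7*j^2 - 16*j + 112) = j^2 - 3*j - 28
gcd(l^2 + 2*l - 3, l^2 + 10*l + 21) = l + 3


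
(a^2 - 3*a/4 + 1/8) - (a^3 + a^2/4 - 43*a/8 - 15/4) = -a^3 + 3*a^2/4 + 37*a/8 + 31/8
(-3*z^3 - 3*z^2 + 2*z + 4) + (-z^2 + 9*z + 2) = -3*z^3 - 4*z^2 + 11*z + 6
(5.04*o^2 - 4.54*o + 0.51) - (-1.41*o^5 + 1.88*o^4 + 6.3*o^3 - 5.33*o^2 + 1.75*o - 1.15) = 1.41*o^5 - 1.88*o^4 - 6.3*o^3 + 10.37*o^2 - 6.29*o + 1.66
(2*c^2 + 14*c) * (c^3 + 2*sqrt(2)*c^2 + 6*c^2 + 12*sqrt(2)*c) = 2*c^5 + 4*sqrt(2)*c^4 + 26*c^4 + 52*sqrt(2)*c^3 + 84*c^3 + 168*sqrt(2)*c^2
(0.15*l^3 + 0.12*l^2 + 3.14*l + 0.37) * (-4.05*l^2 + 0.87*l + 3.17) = -0.6075*l^5 - 0.3555*l^4 - 12.1371*l^3 + 1.6137*l^2 + 10.2757*l + 1.1729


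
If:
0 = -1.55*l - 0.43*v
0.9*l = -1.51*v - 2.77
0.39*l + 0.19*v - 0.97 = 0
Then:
No Solution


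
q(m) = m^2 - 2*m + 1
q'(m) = 2*m - 2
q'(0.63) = -0.74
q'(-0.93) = -3.86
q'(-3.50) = -9.00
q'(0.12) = -1.76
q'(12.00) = 22.00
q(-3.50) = 20.25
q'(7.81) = 13.62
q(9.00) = 64.00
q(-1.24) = 5.02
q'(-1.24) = -4.48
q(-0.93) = 3.72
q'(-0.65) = -3.30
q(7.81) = 46.38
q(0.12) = 0.77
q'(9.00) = 16.00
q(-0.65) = 2.72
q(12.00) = 121.00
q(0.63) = 0.14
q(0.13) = 0.76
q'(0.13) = -1.74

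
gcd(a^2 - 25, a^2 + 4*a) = 1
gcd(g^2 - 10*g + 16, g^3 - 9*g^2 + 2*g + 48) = g - 8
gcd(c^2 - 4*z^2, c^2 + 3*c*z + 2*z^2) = c + 2*z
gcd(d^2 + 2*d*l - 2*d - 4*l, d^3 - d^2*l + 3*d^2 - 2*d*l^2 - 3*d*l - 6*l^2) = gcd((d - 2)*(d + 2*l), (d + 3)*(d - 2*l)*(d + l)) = 1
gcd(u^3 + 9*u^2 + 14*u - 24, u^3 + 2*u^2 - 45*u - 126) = u + 6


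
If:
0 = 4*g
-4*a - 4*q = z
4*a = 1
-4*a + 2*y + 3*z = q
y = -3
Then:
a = 1/4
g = 0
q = -10/13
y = -3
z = 27/13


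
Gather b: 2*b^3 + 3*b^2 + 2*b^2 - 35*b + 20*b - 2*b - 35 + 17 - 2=2*b^3 + 5*b^2 - 17*b - 20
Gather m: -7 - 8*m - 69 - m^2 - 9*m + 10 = -m^2 - 17*m - 66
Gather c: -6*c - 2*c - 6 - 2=-8*c - 8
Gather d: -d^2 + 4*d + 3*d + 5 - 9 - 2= -d^2 + 7*d - 6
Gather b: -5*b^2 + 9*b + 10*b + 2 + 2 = -5*b^2 + 19*b + 4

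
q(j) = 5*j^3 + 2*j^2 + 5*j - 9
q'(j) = 15*j^2 + 4*j + 5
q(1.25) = 10.14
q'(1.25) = 33.44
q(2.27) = 71.14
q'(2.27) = 91.37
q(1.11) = 5.85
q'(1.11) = 27.92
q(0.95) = 1.84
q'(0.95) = 22.34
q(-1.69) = -35.87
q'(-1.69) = 41.08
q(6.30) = 1352.12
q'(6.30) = 625.55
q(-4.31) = -393.71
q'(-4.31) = 266.40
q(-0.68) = -13.05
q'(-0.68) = 9.22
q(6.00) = 1173.00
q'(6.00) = 569.00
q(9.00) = 3843.00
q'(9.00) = 1256.00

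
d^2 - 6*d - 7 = (d - 7)*(d + 1)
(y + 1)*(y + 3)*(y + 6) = y^3 + 10*y^2 + 27*y + 18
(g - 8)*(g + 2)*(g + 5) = g^3 - g^2 - 46*g - 80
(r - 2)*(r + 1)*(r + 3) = r^3 + 2*r^2 - 5*r - 6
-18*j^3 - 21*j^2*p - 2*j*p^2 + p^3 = (-6*j + p)*(j + p)*(3*j + p)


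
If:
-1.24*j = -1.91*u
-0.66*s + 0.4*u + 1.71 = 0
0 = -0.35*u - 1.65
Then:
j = -7.26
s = -0.27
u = -4.71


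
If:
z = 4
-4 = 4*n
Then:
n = -1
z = 4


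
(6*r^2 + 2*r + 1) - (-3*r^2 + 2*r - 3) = 9*r^2 + 4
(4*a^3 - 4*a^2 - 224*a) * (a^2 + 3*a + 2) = 4*a^5 + 8*a^4 - 228*a^3 - 680*a^2 - 448*a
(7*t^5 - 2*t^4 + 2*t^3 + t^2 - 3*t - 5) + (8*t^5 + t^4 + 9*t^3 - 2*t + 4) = 15*t^5 - t^4 + 11*t^3 + t^2 - 5*t - 1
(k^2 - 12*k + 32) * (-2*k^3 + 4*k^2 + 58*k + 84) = -2*k^5 + 28*k^4 - 54*k^3 - 484*k^2 + 848*k + 2688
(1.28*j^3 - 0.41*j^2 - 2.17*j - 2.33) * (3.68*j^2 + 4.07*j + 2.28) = 4.7104*j^5 + 3.7008*j^4 - 6.7359*j^3 - 18.3411*j^2 - 14.4307*j - 5.3124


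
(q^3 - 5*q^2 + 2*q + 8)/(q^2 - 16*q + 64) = (q^3 - 5*q^2 + 2*q + 8)/(q^2 - 16*q + 64)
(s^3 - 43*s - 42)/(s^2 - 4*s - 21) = (s^2 + 7*s + 6)/(s + 3)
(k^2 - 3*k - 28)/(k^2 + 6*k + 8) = (k - 7)/(k + 2)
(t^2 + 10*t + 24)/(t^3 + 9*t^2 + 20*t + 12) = (t + 4)/(t^2 + 3*t + 2)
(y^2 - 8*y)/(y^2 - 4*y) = (y - 8)/(y - 4)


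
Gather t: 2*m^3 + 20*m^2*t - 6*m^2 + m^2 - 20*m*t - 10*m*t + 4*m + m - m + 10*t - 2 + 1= 2*m^3 - 5*m^2 + 4*m + t*(20*m^2 - 30*m + 10) - 1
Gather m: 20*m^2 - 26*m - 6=20*m^2 - 26*m - 6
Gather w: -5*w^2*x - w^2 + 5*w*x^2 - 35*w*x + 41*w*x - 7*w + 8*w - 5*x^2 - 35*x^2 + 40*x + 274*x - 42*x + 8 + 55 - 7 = w^2*(-5*x - 1) + w*(5*x^2 + 6*x + 1) - 40*x^2 + 272*x + 56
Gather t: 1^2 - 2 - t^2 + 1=-t^2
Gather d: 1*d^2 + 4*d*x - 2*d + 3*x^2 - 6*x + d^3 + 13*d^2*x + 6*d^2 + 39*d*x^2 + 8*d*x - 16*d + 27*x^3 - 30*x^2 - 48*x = d^3 + d^2*(13*x + 7) + d*(39*x^2 + 12*x - 18) + 27*x^3 - 27*x^2 - 54*x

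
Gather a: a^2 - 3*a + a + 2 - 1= a^2 - 2*a + 1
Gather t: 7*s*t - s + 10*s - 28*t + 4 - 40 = 9*s + t*(7*s - 28) - 36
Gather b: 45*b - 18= 45*b - 18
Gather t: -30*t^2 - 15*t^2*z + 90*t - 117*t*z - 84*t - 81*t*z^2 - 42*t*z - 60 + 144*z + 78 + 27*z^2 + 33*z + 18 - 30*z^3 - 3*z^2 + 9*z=t^2*(-15*z - 30) + t*(-81*z^2 - 159*z + 6) - 30*z^3 + 24*z^2 + 186*z + 36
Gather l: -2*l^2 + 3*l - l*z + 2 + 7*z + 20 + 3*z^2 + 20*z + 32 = -2*l^2 + l*(3 - z) + 3*z^2 + 27*z + 54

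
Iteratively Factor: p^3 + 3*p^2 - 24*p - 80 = (p - 5)*(p^2 + 8*p + 16) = (p - 5)*(p + 4)*(p + 4)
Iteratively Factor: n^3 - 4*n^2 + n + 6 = (n - 2)*(n^2 - 2*n - 3) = (n - 2)*(n + 1)*(n - 3)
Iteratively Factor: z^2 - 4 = (z - 2)*(z + 2)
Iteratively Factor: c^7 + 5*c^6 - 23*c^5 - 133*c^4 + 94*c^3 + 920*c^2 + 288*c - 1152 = (c + 4)*(c^6 + c^5 - 27*c^4 - 25*c^3 + 194*c^2 + 144*c - 288) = (c - 3)*(c + 4)*(c^5 + 4*c^4 - 15*c^3 - 70*c^2 - 16*c + 96) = (c - 3)*(c + 4)^2*(c^4 - 15*c^2 - 10*c + 24) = (c - 3)*(c - 1)*(c + 4)^2*(c^3 + c^2 - 14*c - 24) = (c - 3)*(c - 1)*(c + 2)*(c + 4)^2*(c^2 - c - 12) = (c - 4)*(c - 3)*(c - 1)*(c + 2)*(c + 4)^2*(c + 3)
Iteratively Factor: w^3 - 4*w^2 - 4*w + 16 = (w - 2)*(w^2 - 2*w - 8) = (w - 2)*(w + 2)*(w - 4)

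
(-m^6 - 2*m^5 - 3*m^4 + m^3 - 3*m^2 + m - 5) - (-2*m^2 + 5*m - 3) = -m^6 - 2*m^5 - 3*m^4 + m^3 - m^2 - 4*m - 2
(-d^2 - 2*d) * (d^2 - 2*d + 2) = -d^4 + 2*d^2 - 4*d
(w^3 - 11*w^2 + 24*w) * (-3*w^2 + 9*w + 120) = -3*w^5 + 42*w^4 - 51*w^3 - 1104*w^2 + 2880*w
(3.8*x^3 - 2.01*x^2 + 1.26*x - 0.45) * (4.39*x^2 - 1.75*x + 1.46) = 16.682*x^5 - 15.4739*x^4 + 14.5969*x^3 - 7.1151*x^2 + 2.6271*x - 0.657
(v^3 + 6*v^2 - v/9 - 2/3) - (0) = v^3 + 6*v^2 - v/9 - 2/3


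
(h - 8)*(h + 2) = h^2 - 6*h - 16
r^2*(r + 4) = r^3 + 4*r^2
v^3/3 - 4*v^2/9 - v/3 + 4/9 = (v/3 + 1/3)*(v - 4/3)*(v - 1)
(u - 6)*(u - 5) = u^2 - 11*u + 30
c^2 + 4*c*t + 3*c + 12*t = (c + 3)*(c + 4*t)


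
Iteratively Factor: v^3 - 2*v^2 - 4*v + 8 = (v + 2)*(v^2 - 4*v + 4) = (v - 2)*(v + 2)*(v - 2)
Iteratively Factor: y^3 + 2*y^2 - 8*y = (y)*(y^2 + 2*y - 8) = y*(y - 2)*(y + 4)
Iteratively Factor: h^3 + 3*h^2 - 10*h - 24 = (h - 3)*(h^2 + 6*h + 8) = (h - 3)*(h + 2)*(h + 4)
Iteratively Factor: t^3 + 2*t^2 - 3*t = (t + 3)*(t^2 - t) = t*(t + 3)*(t - 1)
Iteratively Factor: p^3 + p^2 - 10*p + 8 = (p - 2)*(p^2 + 3*p - 4) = (p - 2)*(p + 4)*(p - 1)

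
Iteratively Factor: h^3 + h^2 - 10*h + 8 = (h - 2)*(h^2 + 3*h - 4) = (h - 2)*(h + 4)*(h - 1)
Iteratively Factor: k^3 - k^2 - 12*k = (k)*(k^2 - k - 12) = k*(k + 3)*(k - 4)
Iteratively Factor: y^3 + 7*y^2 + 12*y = (y)*(y^2 + 7*y + 12) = y*(y + 4)*(y + 3)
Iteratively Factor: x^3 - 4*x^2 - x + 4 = (x + 1)*(x^2 - 5*x + 4) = (x - 4)*(x + 1)*(x - 1)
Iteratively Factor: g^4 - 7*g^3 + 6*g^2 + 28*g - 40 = (g + 2)*(g^3 - 9*g^2 + 24*g - 20) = (g - 2)*(g + 2)*(g^2 - 7*g + 10) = (g - 2)^2*(g + 2)*(g - 5)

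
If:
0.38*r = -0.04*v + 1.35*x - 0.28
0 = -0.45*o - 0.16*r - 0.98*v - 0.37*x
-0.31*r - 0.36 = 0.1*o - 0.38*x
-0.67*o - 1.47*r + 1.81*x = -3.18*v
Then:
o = 2.17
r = -2.47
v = -0.40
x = -0.50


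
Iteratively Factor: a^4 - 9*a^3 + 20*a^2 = (a)*(a^3 - 9*a^2 + 20*a) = a^2*(a^2 - 9*a + 20) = a^2*(a - 4)*(a - 5)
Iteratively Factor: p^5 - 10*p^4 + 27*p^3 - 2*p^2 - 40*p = (p - 4)*(p^4 - 6*p^3 + 3*p^2 + 10*p) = (p - 4)*(p - 2)*(p^3 - 4*p^2 - 5*p) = (p - 4)*(p - 2)*(p + 1)*(p^2 - 5*p) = p*(p - 4)*(p - 2)*(p + 1)*(p - 5)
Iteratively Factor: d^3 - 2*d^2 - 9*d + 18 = (d - 2)*(d^2 - 9) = (d - 3)*(d - 2)*(d + 3)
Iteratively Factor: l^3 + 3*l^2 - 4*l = (l)*(l^2 + 3*l - 4) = l*(l + 4)*(l - 1)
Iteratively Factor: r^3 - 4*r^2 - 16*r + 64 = (r + 4)*(r^2 - 8*r + 16) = (r - 4)*(r + 4)*(r - 4)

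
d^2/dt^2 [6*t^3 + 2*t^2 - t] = 36*t + 4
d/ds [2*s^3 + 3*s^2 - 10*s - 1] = 6*s^2 + 6*s - 10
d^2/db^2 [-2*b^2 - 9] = -4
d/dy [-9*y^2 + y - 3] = 1 - 18*y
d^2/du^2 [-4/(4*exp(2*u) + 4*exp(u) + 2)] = 4*(-4*(2*exp(u) + 1)^2*exp(u) + (4*exp(u) + 1)*(2*exp(2*u) + 2*exp(u) + 1))*exp(u)/(2*exp(2*u) + 2*exp(u) + 1)^3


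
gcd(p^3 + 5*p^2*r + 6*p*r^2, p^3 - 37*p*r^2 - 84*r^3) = p + 3*r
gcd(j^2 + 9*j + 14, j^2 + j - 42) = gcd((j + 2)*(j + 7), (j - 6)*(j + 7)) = j + 7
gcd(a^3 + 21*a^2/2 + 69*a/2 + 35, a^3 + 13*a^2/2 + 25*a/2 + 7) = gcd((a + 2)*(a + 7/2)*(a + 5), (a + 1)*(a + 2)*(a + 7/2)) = a^2 + 11*a/2 + 7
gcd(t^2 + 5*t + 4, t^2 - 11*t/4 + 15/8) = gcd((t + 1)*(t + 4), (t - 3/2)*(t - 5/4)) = 1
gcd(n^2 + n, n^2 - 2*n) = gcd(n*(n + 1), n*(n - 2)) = n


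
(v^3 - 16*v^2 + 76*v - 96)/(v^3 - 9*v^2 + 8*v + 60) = (v^2 - 10*v + 16)/(v^2 - 3*v - 10)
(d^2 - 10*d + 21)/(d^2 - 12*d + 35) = (d - 3)/(d - 5)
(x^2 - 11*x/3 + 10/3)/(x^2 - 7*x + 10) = (x - 5/3)/(x - 5)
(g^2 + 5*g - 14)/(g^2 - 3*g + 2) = (g + 7)/(g - 1)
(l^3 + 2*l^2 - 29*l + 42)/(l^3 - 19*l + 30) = (l + 7)/(l + 5)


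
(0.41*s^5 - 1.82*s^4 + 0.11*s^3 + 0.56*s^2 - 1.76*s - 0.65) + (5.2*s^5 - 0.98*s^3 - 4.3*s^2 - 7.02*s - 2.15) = 5.61*s^5 - 1.82*s^4 - 0.87*s^3 - 3.74*s^2 - 8.78*s - 2.8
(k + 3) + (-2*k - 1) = 2 - k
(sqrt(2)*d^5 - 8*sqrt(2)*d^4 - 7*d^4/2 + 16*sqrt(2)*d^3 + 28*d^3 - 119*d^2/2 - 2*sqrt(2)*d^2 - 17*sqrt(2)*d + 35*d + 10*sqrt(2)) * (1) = sqrt(2)*d^5 - 8*sqrt(2)*d^4 - 7*d^4/2 + 16*sqrt(2)*d^3 + 28*d^3 - 119*d^2/2 - 2*sqrt(2)*d^2 - 17*sqrt(2)*d + 35*d + 10*sqrt(2)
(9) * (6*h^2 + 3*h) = 54*h^2 + 27*h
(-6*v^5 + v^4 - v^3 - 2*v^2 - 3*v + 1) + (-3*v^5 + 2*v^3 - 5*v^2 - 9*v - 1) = -9*v^5 + v^4 + v^3 - 7*v^2 - 12*v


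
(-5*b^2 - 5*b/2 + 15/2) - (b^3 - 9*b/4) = -b^3 - 5*b^2 - b/4 + 15/2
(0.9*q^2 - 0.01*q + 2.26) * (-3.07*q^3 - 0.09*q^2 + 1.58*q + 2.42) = -2.763*q^5 - 0.0503*q^4 - 5.5153*q^3 + 1.9588*q^2 + 3.5466*q + 5.4692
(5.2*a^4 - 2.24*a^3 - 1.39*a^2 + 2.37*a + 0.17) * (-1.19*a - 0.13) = -6.188*a^5 + 1.9896*a^4 + 1.9453*a^3 - 2.6396*a^2 - 0.5104*a - 0.0221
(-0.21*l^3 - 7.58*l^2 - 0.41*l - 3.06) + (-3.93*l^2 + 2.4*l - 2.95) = -0.21*l^3 - 11.51*l^2 + 1.99*l - 6.01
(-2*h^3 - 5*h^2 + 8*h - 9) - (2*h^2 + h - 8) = -2*h^3 - 7*h^2 + 7*h - 1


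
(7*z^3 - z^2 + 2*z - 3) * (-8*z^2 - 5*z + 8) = -56*z^5 - 27*z^4 + 45*z^3 + 6*z^2 + 31*z - 24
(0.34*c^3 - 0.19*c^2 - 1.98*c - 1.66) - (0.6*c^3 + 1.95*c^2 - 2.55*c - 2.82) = -0.26*c^3 - 2.14*c^2 + 0.57*c + 1.16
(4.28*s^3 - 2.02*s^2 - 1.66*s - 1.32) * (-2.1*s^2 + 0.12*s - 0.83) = -8.988*s^5 + 4.7556*s^4 - 0.3088*s^3 + 4.2494*s^2 + 1.2194*s + 1.0956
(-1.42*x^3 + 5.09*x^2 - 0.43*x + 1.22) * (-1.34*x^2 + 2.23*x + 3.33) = 1.9028*x^5 - 9.9872*x^4 + 7.1983*x^3 + 14.356*x^2 + 1.2887*x + 4.0626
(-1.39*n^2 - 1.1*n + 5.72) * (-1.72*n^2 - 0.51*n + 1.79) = 2.3908*n^4 + 2.6009*n^3 - 11.7655*n^2 - 4.8862*n + 10.2388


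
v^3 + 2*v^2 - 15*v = v*(v - 3)*(v + 5)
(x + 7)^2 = x^2 + 14*x + 49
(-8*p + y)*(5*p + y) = -40*p^2 - 3*p*y + y^2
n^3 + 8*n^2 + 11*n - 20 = (n - 1)*(n + 4)*(n + 5)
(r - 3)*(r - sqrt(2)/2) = r^2 - 3*r - sqrt(2)*r/2 + 3*sqrt(2)/2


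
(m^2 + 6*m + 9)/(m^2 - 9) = (m + 3)/(m - 3)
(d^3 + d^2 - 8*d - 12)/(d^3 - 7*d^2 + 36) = (d + 2)/(d - 6)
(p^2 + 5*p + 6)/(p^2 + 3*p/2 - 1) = 2*(p + 3)/(2*p - 1)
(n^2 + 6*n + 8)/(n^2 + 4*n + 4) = (n + 4)/(n + 2)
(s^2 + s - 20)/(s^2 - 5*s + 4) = (s + 5)/(s - 1)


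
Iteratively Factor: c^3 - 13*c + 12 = (c - 3)*(c^2 + 3*c - 4) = (c - 3)*(c - 1)*(c + 4)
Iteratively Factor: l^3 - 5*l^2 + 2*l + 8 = (l + 1)*(l^2 - 6*l + 8) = (l - 2)*(l + 1)*(l - 4)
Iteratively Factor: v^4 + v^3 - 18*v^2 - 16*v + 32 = (v + 2)*(v^3 - v^2 - 16*v + 16) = (v + 2)*(v + 4)*(v^2 - 5*v + 4) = (v - 4)*(v + 2)*(v + 4)*(v - 1)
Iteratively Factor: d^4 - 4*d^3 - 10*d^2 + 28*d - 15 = (d - 1)*(d^3 - 3*d^2 - 13*d + 15) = (d - 1)*(d + 3)*(d^2 - 6*d + 5) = (d - 5)*(d - 1)*(d + 3)*(d - 1)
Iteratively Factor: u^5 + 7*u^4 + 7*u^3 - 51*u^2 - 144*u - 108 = (u + 3)*(u^4 + 4*u^3 - 5*u^2 - 36*u - 36) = (u + 2)*(u + 3)*(u^3 + 2*u^2 - 9*u - 18) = (u - 3)*(u + 2)*(u + 3)*(u^2 + 5*u + 6) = (u - 3)*(u + 2)^2*(u + 3)*(u + 3)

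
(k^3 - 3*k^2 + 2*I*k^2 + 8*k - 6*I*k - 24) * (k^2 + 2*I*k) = k^5 - 3*k^4 + 4*I*k^4 + 4*k^3 - 12*I*k^3 - 12*k^2 + 16*I*k^2 - 48*I*k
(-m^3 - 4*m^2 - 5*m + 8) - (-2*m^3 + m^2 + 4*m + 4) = m^3 - 5*m^2 - 9*m + 4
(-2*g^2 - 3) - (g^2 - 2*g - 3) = -3*g^2 + 2*g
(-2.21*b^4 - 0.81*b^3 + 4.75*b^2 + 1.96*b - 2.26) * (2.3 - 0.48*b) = 1.0608*b^5 - 4.6942*b^4 - 4.143*b^3 + 9.9842*b^2 + 5.5928*b - 5.198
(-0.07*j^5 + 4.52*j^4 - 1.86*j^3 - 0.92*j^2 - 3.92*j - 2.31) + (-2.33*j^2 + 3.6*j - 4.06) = -0.07*j^5 + 4.52*j^4 - 1.86*j^3 - 3.25*j^2 - 0.32*j - 6.37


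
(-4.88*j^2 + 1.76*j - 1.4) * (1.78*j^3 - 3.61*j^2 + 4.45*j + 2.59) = -8.6864*j^5 + 20.7496*j^4 - 30.5616*j^3 + 0.2468*j^2 - 1.6716*j - 3.626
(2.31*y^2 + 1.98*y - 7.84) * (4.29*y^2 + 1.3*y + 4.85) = 9.9099*y^4 + 11.4972*y^3 - 19.8561*y^2 - 0.589*y - 38.024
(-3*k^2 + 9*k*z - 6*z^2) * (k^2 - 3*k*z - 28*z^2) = -3*k^4 + 18*k^3*z + 51*k^2*z^2 - 234*k*z^3 + 168*z^4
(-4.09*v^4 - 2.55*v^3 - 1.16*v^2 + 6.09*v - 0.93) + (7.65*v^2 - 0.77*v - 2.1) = -4.09*v^4 - 2.55*v^3 + 6.49*v^2 + 5.32*v - 3.03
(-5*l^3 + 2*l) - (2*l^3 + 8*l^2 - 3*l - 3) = -7*l^3 - 8*l^2 + 5*l + 3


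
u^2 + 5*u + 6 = (u + 2)*(u + 3)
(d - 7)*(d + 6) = d^2 - d - 42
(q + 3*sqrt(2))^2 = q^2 + 6*sqrt(2)*q + 18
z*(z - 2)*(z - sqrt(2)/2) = z^3 - 2*z^2 - sqrt(2)*z^2/2 + sqrt(2)*z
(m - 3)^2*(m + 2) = m^3 - 4*m^2 - 3*m + 18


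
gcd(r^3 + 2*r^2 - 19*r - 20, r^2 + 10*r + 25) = r + 5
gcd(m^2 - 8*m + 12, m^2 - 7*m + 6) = m - 6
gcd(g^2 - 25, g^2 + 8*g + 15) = g + 5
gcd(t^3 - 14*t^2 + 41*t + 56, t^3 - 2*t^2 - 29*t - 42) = t - 7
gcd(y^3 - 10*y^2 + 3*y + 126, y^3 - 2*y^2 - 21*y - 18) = y^2 - 3*y - 18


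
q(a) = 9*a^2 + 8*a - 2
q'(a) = 18*a + 8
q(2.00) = 50.00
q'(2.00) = 44.00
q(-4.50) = 144.25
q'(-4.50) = -73.00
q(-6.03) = 277.01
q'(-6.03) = -100.54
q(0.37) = 2.19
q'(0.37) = 14.66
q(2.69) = 84.64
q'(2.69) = 56.42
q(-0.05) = -2.38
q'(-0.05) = 7.10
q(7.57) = 574.30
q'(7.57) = 144.26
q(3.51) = 136.96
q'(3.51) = 71.18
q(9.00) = 799.00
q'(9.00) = 170.00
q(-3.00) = 55.00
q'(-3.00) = -46.00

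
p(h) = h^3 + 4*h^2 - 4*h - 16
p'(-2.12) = -7.48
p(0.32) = -16.84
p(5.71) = 277.75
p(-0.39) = -13.89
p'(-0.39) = -6.66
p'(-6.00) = 56.00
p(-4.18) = -2.43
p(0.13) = -16.45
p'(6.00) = 152.00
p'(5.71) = 139.49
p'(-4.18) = 14.98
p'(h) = 3*h^2 + 8*h - 4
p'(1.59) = 16.30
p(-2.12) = 0.93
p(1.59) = -8.23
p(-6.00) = -64.00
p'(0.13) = -2.91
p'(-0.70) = -8.13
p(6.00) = 320.00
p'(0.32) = -1.13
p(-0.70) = -11.58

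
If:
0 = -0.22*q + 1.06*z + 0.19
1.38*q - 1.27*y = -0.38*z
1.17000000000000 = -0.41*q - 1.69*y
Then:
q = -0.46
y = -0.58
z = -0.27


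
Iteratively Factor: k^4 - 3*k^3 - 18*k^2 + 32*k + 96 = (k - 4)*(k^3 + k^2 - 14*k - 24) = (k - 4)*(k + 3)*(k^2 - 2*k - 8) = (k - 4)*(k + 2)*(k + 3)*(k - 4)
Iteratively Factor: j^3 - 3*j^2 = (j)*(j^2 - 3*j) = j*(j - 3)*(j)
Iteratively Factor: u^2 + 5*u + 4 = (u + 4)*(u + 1)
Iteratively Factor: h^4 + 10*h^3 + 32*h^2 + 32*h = (h + 4)*(h^3 + 6*h^2 + 8*h) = (h + 4)^2*(h^2 + 2*h) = (h + 2)*(h + 4)^2*(h)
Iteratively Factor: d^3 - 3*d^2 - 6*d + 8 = (d - 1)*(d^2 - 2*d - 8) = (d - 1)*(d + 2)*(d - 4)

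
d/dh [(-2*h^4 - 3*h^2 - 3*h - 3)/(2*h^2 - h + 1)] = (-8*h^5 + 6*h^4 - 8*h^3 + 9*h^2 + 6*h - 6)/(4*h^4 - 4*h^3 + 5*h^2 - 2*h + 1)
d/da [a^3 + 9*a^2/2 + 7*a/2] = 3*a^2 + 9*a + 7/2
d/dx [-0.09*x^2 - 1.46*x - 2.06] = -0.18*x - 1.46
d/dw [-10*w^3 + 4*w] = 4 - 30*w^2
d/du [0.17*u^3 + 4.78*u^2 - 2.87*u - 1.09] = 0.51*u^2 + 9.56*u - 2.87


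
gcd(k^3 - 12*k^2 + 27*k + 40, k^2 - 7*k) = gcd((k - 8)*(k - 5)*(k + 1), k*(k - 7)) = 1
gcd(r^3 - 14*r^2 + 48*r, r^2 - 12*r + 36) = r - 6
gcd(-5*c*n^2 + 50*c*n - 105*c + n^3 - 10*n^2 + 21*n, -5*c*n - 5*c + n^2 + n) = 5*c - n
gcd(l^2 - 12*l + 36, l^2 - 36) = l - 6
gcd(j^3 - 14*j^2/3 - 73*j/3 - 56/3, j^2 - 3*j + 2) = 1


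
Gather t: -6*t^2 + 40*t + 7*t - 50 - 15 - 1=-6*t^2 + 47*t - 66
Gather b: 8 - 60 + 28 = -24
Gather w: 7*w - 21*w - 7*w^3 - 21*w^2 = -7*w^3 - 21*w^2 - 14*w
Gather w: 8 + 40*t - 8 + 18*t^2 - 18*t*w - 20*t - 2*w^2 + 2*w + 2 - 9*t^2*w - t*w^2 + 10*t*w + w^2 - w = 18*t^2 + 20*t + w^2*(-t - 1) + w*(-9*t^2 - 8*t + 1) + 2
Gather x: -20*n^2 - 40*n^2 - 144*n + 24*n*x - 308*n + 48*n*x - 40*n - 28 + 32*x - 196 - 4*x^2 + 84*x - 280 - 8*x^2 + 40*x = -60*n^2 - 492*n - 12*x^2 + x*(72*n + 156) - 504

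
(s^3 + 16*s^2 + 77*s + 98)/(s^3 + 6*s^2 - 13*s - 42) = (s + 7)/(s - 3)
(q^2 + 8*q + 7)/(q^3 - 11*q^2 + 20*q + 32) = (q + 7)/(q^2 - 12*q + 32)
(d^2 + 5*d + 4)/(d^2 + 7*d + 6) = (d + 4)/(d + 6)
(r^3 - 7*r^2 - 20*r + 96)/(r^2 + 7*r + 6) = (r^3 - 7*r^2 - 20*r + 96)/(r^2 + 7*r + 6)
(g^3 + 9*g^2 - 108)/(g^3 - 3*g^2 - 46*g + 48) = (g^2 + 3*g - 18)/(g^2 - 9*g + 8)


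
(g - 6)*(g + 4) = g^2 - 2*g - 24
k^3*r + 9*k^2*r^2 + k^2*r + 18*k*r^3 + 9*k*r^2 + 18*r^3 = (k + 3*r)*(k + 6*r)*(k*r + r)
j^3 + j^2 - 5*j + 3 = (j - 1)^2*(j + 3)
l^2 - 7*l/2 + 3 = (l - 2)*(l - 3/2)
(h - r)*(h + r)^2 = h^3 + h^2*r - h*r^2 - r^3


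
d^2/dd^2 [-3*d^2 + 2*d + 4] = -6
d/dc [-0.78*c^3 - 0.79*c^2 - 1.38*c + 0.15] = -2.34*c^2 - 1.58*c - 1.38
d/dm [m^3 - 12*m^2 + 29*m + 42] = 3*m^2 - 24*m + 29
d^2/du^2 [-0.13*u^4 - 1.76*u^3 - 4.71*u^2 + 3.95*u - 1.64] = -1.56*u^2 - 10.56*u - 9.42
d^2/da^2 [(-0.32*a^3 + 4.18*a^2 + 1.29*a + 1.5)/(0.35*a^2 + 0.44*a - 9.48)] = (5.55111512312578e-17*a^5 - 8.88178419700125e-16*a^4 - 3.218814*a^3 + 92.326644*a^2 - 145.483848*a + 772.61304)/(0.042875*a^6 + 0.1617*a^5 - 3.28062*a^4 - 8.674336*a^3 + 88.857936*a^2 + 118.628928*a - 851.971392)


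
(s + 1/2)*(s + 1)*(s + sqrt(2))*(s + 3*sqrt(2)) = s^4 + 3*s^3/2 + 4*sqrt(2)*s^3 + 13*s^2/2 + 6*sqrt(2)*s^2 + 2*sqrt(2)*s + 9*s + 3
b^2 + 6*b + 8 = (b + 2)*(b + 4)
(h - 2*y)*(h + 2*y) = h^2 - 4*y^2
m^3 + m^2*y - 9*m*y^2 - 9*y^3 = (m - 3*y)*(m + y)*(m + 3*y)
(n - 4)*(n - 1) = n^2 - 5*n + 4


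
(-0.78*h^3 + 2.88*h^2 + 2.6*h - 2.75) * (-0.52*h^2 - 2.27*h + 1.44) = 0.4056*h^5 + 0.273*h^4 - 9.0128*h^3 - 0.324800000000001*h^2 + 9.9865*h - 3.96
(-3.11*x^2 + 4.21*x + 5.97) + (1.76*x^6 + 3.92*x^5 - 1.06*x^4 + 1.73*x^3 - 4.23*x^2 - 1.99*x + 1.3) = 1.76*x^6 + 3.92*x^5 - 1.06*x^4 + 1.73*x^3 - 7.34*x^2 + 2.22*x + 7.27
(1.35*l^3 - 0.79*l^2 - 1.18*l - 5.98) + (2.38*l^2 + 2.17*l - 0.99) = 1.35*l^3 + 1.59*l^2 + 0.99*l - 6.97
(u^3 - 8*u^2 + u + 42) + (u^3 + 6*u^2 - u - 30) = 2*u^3 - 2*u^2 + 12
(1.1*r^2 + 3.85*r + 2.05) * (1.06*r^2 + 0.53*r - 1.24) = 1.166*r^4 + 4.664*r^3 + 2.8495*r^2 - 3.6875*r - 2.542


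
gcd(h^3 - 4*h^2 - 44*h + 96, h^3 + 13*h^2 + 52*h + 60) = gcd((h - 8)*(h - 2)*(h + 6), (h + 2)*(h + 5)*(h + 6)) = h + 6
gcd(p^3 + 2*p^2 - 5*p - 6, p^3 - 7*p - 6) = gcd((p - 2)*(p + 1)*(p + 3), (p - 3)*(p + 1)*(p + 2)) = p + 1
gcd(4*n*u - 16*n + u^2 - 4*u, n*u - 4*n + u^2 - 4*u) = u - 4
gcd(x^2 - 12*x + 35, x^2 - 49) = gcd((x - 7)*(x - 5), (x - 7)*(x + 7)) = x - 7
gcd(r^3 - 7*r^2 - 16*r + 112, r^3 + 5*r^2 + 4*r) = r + 4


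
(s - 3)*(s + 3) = s^2 - 9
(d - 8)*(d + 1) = d^2 - 7*d - 8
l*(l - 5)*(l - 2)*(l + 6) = l^4 - l^3 - 32*l^2 + 60*l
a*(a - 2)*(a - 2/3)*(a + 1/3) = a^4 - 7*a^3/3 + 4*a^2/9 + 4*a/9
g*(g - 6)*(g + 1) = g^3 - 5*g^2 - 6*g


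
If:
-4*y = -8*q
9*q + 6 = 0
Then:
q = -2/3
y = -4/3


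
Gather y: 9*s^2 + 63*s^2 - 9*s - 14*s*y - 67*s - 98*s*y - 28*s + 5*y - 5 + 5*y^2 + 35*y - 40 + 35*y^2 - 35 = 72*s^2 - 104*s + 40*y^2 + y*(40 - 112*s) - 80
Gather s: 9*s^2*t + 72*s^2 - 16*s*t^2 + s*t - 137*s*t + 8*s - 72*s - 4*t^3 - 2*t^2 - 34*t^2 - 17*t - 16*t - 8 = s^2*(9*t + 72) + s*(-16*t^2 - 136*t - 64) - 4*t^3 - 36*t^2 - 33*t - 8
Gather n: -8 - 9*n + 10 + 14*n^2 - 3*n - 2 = 14*n^2 - 12*n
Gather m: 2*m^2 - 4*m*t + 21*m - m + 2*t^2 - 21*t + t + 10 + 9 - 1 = 2*m^2 + m*(20 - 4*t) + 2*t^2 - 20*t + 18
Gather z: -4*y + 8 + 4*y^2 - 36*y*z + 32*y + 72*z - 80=4*y^2 + 28*y + z*(72 - 36*y) - 72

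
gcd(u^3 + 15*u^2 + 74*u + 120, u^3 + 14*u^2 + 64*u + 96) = u^2 + 10*u + 24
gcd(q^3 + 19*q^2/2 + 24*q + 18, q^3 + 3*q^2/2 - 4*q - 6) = q^2 + 7*q/2 + 3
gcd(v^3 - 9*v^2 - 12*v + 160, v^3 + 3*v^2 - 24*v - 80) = v^2 - v - 20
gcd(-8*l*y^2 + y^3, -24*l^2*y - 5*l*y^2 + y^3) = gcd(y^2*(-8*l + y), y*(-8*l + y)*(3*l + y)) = -8*l*y + y^2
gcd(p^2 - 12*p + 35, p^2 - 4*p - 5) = p - 5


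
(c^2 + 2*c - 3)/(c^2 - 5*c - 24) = (c - 1)/(c - 8)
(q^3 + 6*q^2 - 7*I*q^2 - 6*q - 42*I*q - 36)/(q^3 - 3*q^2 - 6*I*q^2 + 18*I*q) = (q^2 + q*(6 - I) - 6*I)/(q*(q - 3))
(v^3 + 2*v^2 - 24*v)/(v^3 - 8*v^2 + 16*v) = (v + 6)/(v - 4)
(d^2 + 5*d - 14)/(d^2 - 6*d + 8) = (d + 7)/(d - 4)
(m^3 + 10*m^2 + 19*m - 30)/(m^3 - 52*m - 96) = (m^2 + 4*m - 5)/(m^2 - 6*m - 16)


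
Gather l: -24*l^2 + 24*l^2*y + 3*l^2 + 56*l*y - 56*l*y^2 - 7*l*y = l^2*(24*y - 21) + l*(-56*y^2 + 49*y)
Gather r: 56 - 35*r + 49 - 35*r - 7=98 - 70*r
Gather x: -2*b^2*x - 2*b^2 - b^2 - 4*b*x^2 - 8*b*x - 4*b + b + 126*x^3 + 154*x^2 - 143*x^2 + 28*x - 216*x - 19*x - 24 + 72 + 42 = -3*b^2 - 3*b + 126*x^3 + x^2*(11 - 4*b) + x*(-2*b^2 - 8*b - 207) + 90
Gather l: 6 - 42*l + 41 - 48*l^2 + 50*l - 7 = -48*l^2 + 8*l + 40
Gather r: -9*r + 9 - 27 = -9*r - 18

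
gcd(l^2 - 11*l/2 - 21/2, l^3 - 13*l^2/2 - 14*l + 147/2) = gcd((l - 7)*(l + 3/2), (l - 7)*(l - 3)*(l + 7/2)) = l - 7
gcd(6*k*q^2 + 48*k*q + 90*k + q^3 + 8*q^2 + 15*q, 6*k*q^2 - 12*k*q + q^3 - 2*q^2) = 6*k + q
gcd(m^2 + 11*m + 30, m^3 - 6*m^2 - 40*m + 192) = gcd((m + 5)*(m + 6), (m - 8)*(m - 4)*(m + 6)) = m + 6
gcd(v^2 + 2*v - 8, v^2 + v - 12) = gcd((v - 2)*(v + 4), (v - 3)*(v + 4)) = v + 4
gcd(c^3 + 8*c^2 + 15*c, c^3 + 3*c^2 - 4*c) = c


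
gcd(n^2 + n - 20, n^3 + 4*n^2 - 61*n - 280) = n + 5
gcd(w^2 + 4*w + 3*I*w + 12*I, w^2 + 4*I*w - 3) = w + 3*I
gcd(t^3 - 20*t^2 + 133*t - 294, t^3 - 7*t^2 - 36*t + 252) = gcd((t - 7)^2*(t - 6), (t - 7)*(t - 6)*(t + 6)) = t^2 - 13*t + 42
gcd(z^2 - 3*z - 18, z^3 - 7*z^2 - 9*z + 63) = z + 3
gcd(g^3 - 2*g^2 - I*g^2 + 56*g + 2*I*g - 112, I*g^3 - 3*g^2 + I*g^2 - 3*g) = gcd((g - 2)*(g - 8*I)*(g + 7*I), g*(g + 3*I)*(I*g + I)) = 1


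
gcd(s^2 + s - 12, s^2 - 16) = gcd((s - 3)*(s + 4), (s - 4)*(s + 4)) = s + 4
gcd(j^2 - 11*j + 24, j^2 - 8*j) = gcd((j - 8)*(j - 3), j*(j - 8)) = j - 8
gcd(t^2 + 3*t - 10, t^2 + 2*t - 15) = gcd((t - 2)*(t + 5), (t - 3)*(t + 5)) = t + 5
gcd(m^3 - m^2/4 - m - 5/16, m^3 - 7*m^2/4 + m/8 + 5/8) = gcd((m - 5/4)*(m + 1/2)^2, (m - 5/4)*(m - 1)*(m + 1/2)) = m^2 - 3*m/4 - 5/8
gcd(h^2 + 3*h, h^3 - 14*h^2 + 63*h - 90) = 1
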